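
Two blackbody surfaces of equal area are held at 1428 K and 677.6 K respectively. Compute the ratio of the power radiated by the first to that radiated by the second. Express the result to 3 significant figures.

P₁/P₂ ≈ 19.7

With equal areas, P₁/P₂ = (T₁/T₂)⁴ = (1428/677.6)⁴ = 19.7.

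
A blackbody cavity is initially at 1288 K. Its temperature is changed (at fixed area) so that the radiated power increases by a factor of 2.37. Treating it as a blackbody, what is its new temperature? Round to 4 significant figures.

P ∝ T⁴, so T₂/T₁ = (P₂/P₁)^(1/4) = (2.37)^(1/4) = 1.24076.
T₂ = 1288 × 1.24076 = 1598 K.

T₂ ≈ 1598 K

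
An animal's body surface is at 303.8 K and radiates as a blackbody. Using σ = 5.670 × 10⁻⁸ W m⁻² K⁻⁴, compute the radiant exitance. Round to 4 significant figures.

Stefan–Boltzmann: I = σT⁴ = 5.670×10⁻⁸ × (303.8)⁴ = 483.0 W/m².

I ≈ 483.0 W/m²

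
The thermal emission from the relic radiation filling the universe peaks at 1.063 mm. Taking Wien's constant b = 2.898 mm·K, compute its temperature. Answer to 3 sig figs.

Wien's law gives T = b/λ_max = (2.898×10⁻³ m·K)/(1.063×10⁻³ m) = 2.73 K.

T ≈ 2.73 K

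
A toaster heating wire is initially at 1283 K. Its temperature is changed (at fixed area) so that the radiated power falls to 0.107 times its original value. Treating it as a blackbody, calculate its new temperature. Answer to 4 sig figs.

T₂ ≈ 733.8 K

P ∝ T⁴, so T₂/T₁ = (P₂/P₁)^(1/4) = (0.107)^(1/4) = 0.571934.
T₂ = 1283 × 0.571934 = 733.8 K.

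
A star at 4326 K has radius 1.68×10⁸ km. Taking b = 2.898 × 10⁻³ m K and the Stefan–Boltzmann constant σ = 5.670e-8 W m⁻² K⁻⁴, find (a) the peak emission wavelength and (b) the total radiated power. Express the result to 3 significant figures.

λ_max ≈ 0.670 μm; P ≈ 7.04×10³⁰ W

(a) λ_max = b/T = 2.898×10⁻³/4326 = 6.699×10⁻⁷ m = 0.670 μm.
Surface area A = 4πR² = 4π(1.68×10¹¹ m)² = 3.54673×10²³ m².
(b) P = σAT⁴ = 5.670×10⁻⁸×3.54673×10²³×(4326)⁴ = 7.04×10³⁰ W.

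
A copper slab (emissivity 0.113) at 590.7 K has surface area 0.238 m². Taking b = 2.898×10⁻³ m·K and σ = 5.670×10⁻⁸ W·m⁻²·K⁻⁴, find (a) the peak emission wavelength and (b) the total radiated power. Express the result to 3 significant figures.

λ_max ≈ 4.91 μm; P ≈ 186 W

(a) λ_max = b/T = 2.898×10⁻³/590.7 = 4.906×10⁻⁶ m = 4.91 μm.
Area A = 0.238 m².
(b) P = εσAT⁴ = 0.113×5.670×10⁻⁸×0.238×(590.7)⁴ = 186 W.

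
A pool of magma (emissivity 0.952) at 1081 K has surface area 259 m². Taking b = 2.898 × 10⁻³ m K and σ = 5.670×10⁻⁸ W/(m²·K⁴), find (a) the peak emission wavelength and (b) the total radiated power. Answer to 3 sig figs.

λ_max ≈ 2.68 μm; P ≈ 1.91×10⁷ W

(a) λ_max = b/T = 2.898×10⁻³/1081 = 2.681×10⁻⁶ m = 2.68 μm.
Area A = 259 m².
(b) P = εσAT⁴ = 0.952×5.670×10⁻⁸×259×(1081)⁴ = 1.91×10⁷ W.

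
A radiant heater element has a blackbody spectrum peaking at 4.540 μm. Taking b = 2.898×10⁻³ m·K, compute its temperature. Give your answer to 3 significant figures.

Wien's law gives T = b/λ_max = (2.898×10⁻³ m·K)/(4.540×10⁻⁶ m) = 638 K.

T ≈ 638 K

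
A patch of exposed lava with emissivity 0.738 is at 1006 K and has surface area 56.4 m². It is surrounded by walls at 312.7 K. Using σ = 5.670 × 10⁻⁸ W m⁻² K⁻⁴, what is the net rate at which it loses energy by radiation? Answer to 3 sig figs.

Net loss ≈ 2.39×10⁶ W

Area A = 56.4 m².
Net radiated power P_net = εσA(T⁴ − T₀⁴) = 0.738×5.670×10⁻⁸×56.4×(1006⁴ − 312.7⁴).
T⁴ − T₀⁴ = 1.02422×10¹² − 9.56118×10⁹ = 1.01466×10¹² K⁴, so P_net = 2.39×10⁶ W.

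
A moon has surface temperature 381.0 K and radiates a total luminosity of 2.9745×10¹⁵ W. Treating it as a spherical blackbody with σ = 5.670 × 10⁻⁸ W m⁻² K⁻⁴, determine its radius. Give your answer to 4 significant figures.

L = 4πR²σT⁴ ⇒ R = √(L/(4πσT⁴)).
σT⁴ = 1194.77 W/m², so R = √(2.9745×10¹⁵/(4π×1194.77)) = 4.451×10⁵ m.

R ≈ 4.451×10⁵ m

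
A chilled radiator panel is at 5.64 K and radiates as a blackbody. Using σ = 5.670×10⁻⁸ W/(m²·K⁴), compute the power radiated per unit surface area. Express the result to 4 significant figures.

Stefan–Boltzmann: I = σT⁴ = 5.670×10⁻⁸ × (5.64)⁴ = 5.737×10⁻⁵ W/m².

I ≈ 5.737×10⁻⁵ W/m²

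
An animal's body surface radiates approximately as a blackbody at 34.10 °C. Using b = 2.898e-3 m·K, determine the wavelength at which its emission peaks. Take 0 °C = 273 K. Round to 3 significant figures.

T = 34.10 °C + 273 = 307.10 K.
Wien's displacement law: λ_max = b/T = (2.898×10⁻³ m·K)/(307.10 K) = 9.437×10⁻⁶ m.
That is 9.44 μm, in the infrared range.

λ_max ≈ 9.44 μm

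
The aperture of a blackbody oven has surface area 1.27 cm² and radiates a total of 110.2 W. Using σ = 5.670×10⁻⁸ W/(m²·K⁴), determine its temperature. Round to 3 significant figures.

T ≈ 1.98×10³ K

Area A = 1.27 cm² = 1.27×10⁻⁴ m².
P = σAT⁴ ⇒ T = (P/(σA))^(1/4) = (110.2/(5.670×10⁻⁸×1.27×10⁻⁴))^(1/4) = 1.98×10³ K.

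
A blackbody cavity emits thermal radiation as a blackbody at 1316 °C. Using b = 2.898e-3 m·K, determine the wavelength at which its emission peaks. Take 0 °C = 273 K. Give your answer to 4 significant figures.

λ_max ≈ 1.824 μm

T = 1316 °C + 273 = 1589 K.
Wien's displacement law: λ_max = b/T = (2.898×10⁻³ m·K)/(1589 K) = 1.8238×10⁻⁶ m.
That is 1.824 μm, in the infrared range.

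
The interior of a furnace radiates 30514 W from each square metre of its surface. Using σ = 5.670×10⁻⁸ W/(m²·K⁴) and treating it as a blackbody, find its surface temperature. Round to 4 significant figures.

T ≈ 856.5 K

I = σT⁴, so T = (I/σ)^(1/4) = (30514/(5.670×10⁻⁸))^(1/4) = 856.5 K.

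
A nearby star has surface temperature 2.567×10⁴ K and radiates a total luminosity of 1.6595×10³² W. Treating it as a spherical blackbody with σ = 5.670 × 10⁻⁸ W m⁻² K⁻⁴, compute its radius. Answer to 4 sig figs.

R ≈ 2.316×10¹⁰ m

L = 4πR²σT⁴ ⇒ R = √(L/(4πσT⁴)).
σT⁴ = 2.46199×10¹⁰ W/m², so R = √(1.6595×10³²/(4π×2.46199×10¹⁰)) = 2.316×10¹⁰ m.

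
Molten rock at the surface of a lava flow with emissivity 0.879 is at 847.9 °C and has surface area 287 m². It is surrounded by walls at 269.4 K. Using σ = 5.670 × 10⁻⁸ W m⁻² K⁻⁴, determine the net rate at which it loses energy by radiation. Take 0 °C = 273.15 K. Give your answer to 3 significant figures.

Net loss ≈ 2.25×10⁷ W

T = 847.9 °C + 273.15 = 1121.05 K.
Area A = 287 m².
Net radiated power P_net = εσA(T⁴ − T₀⁴) = 0.879×5.670×10⁻⁸×287×(1121.05⁴ − 269.4⁴).
T⁴ − T₀⁴ = 1.57943×10¹² − 5.26733×10⁹ = 1.57416×10¹² K⁴, so P_net = 2.25×10⁷ W.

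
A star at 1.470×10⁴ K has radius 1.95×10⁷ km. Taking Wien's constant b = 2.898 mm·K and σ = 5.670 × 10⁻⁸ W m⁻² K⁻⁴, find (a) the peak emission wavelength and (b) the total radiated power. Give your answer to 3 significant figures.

λ_max ≈ 197 nm; P ≈ 1.27×10³¹ W

(a) λ_max = b/T = 2.898×10⁻³/1.470×10⁴ = 1.971×10⁻⁷ m = 197 nm.
Surface area A = 4πR² = 4π(1.95×10¹⁰ m)² = 4.77836×10²¹ m².
(b) P = σAT⁴ = 5.670×10⁻⁸×4.77836×10²¹×(1.470×10⁴)⁴ = 1.27×10³¹ W.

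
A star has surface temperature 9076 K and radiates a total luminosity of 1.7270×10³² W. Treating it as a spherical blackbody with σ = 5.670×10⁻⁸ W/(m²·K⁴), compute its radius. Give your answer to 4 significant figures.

R ≈ 1.890×10¹¹ m

L = 4πR²σT⁴ ⇒ R = √(L/(4πσT⁴)).
σT⁴ = 3.84734×10⁸ W/m², so R = √(1.7270×10³²/(4π×3.84734×10⁸)) = 1.890×10¹¹ m.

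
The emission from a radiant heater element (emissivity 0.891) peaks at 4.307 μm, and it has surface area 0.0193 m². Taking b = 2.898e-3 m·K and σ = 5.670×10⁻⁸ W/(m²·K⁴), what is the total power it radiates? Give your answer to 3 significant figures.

P ≈ 200 W

Wien's law: T = b/λ_max = 2.898×10⁻³/4.307×10⁻⁶ = 672.858 K.
Area A = 0.0193 m².
Then P = εσAT⁴ = 0.891×5.670×10⁻⁸×0.0193×(672.858)⁴ = 200 W.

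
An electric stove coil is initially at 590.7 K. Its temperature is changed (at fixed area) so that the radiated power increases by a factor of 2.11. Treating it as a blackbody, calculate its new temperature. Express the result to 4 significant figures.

T₂ ≈ 711.9 K

P ∝ T⁴, so T₂/T₁ = (P₂/P₁)^(1/4) = (2.11)^(1/4) = 1.20523.
T₂ = 590.7 × 1.20523 = 711.9 K.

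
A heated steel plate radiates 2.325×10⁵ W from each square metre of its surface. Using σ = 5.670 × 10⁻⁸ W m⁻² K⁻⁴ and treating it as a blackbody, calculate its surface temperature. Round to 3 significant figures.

T ≈ 1.42×10³ K

I = σT⁴, so T = (I/σ)^(1/4) = (2.325×10⁵/(5.670×10⁻⁸))^(1/4) = 1.42×10³ K.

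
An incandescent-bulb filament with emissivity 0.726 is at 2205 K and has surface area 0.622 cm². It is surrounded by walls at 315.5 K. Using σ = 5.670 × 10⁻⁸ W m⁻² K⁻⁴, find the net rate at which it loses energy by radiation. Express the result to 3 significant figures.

Area A = 0.622 cm² = 6.22×10⁻⁵ m².
Net radiated power P_net = εσA(T⁴ − T₀⁴) = 0.726×5.670×10⁻⁸×6.22×10⁻⁵×(2205⁴ − 315.5⁴).
T⁴ − T₀⁴ = 2.36393×10¹³ − 9.90826×10⁹ = 2.36294×10¹³ K⁴, so P_net = 60.5 W.

Net loss ≈ 60.5 W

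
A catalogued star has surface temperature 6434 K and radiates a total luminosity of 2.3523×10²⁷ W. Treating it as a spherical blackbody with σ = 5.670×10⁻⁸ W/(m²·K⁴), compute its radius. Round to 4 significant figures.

R ≈ 1.388×10⁹ m

L = 4πR²σT⁴ ⇒ R = √(L/(4πσT⁴)).
σT⁴ = 9.71644×10⁷ W/m², so R = √(2.3523×10²⁷/(4π×9.71644×10⁷)) = 1.388×10⁹ m.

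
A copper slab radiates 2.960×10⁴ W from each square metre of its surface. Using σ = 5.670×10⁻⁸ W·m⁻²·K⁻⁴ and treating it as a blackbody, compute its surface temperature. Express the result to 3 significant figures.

I = σT⁴, so T = (I/σ)^(1/4) = (2.960×10⁴/(5.670×10⁻⁸))^(1/4) = 850 K.

T ≈ 850 K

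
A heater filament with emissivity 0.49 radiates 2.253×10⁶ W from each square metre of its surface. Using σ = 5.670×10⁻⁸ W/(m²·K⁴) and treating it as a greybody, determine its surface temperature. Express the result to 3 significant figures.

I = εσT⁴, so T = (I/εσ)^(1/4) = (2.253×10⁶/(0.49×5.670×10⁻⁸))^(1/4) = 3.00×10³ K.

T ≈ 3.00×10³ K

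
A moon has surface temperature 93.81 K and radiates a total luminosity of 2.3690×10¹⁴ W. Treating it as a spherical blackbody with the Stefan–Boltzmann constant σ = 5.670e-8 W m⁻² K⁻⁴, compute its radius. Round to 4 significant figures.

L = 4πR²σT⁴ ⇒ R = √(L/(4πσT⁴)).
σT⁴ = 4.39116 W/m², so R = √(2.3690×10¹⁴/(4π×4.39116)) = 2.072×10⁶ m.

R ≈ 2.072×10⁶ m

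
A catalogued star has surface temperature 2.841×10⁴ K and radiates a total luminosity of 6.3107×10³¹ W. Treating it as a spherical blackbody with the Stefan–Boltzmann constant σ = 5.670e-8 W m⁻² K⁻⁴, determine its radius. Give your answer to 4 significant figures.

L = 4πR²σT⁴ ⇒ R = √(L/(4πσT⁴)).
σT⁴ = 3.69375×10¹⁰ W/m², so R = √(6.3107×10³¹/(4π×3.69375×10¹⁰)) = 1.166×10¹⁰ m.

R ≈ 1.166×10¹⁰ m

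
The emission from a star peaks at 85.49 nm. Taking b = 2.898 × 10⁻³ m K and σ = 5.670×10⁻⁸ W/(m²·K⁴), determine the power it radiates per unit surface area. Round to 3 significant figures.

I ≈ 7.49×10¹⁰ W/m²

Wien's law: T = b/λ_max = 2.898×10⁻³/8.549×10⁻⁸ = 33898.7 K.
Then I = σT⁴ = 5.670×10⁻⁸×(33898.7)⁴ = 7.49×10¹⁰ W/m².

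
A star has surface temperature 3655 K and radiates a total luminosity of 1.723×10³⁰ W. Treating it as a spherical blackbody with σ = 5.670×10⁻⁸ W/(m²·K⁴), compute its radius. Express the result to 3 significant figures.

R ≈ 1.16×10¹¹ m

L = 4πR²σT⁴ ⇒ R = √(L/(4πσT⁴)).
σT⁴ = 1.01189×10⁷ W/m², so R = √(1.723×10³⁰/(4π×1.01189×10⁷)) = 1.16×10¹¹ m.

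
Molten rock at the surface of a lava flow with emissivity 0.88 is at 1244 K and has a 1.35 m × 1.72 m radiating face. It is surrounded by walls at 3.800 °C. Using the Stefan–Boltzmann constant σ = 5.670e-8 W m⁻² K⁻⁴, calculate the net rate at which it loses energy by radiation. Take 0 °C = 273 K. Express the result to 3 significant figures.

Surroundings: T = 3.800 °C + 273 = 276.800 K.
Area A = 1.35 × 1.72 = 2.322 m².
Net radiated power P_net = εσA(T⁴ − T₀⁴) = 0.88×5.670×10⁻⁸×2.322×(1244⁴ − 276.800⁴).
T⁴ − T₀⁴ = 2.39487×10¹² − 5.87035×10⁹ = 2.38900×10¹² K⁴, so P_net = 2.77×10⁵ W.

Net loss ≈ 2.77×10⁵ W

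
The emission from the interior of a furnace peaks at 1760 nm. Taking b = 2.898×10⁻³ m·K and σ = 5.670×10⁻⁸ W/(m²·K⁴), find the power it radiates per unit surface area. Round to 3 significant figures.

I ≈ 4.17×10⁵ W/m²

Wien's law: T = b/λ_max = 2.898×10⁻³/1.760×10⁻⁶ = 1646.59 K.
Then I = σT⁴ = 5.670×10⁻⁸×(1646.59)⁴ = 4.17×10⁵ W/m².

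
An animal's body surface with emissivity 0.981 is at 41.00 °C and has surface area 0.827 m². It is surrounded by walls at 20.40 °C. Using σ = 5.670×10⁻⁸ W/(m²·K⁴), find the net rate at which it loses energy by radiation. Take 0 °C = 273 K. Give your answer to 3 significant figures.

T = 41.00 °C + 273 = 314.00 K.
Surroundings: T = 20.40 °C + 273 = 293.40 K.
Area A = 0.827 m².
Net radiated power P_net = εσA(T⁴ − T₀⁴) = 0.981×5.670×10⁻⁸×0.827×(314.00⁴ − 293.40⁴).
T⁴ − T₀⁴ = 9.72117×10⁹ − 7.41038×10⁹ = 2.31079×10⁹ K⁴, so P_net = 106 W.

Net loss ≈ 106 W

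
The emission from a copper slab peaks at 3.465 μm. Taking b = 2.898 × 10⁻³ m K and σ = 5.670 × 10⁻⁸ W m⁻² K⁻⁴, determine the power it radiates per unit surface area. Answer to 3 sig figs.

I ≈ 2.77×10⁴ W/m²

Wien's law: T = b/λ_max = 2.898×10⁻³/3.465×10⁻⁶ = 836.364 K.
Then I = σT⁴ = 5.670×10⁻⁸×(836.364)⁴ = 2.77×10⁴ W/m².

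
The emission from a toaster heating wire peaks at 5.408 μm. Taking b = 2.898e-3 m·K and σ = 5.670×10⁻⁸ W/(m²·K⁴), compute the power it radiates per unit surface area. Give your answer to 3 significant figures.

Wien's law: T = b/λ_max = 2.898×10⁻³/5.408×10⁻⁶ = 535.873 K.
Then I = σT⁴ = 5.670×10⁻⁸×(535.873)⁴ = 4.68×10³ W/m².

I ≈ 4.68×10³ W/m²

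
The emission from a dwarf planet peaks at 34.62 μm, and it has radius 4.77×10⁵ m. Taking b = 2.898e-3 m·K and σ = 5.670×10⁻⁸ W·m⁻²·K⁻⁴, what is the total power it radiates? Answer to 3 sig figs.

P ≈ 7.96×10¹² W

Wien's law: T = b/λ_max = 2.898×10⁻³/3.462×10⁻⁵ = 83.7088 K.
Surface area A = 4πR² = 4π(4.77×10⁵ m)² = 2.85921×10¹² m².
Then P = σAT⁴ = 5.670×10⁻⁸×2.85921×10¹²×(83.7088)⁴ = 7.96×10¹² W.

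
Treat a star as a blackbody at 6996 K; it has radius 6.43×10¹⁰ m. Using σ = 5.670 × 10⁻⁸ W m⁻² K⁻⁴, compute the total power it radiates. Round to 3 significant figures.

P ≈ 7.06×10³⁰ W

Surface area A = 4πR² = 4π(6.43×10¹⁰ m)² = 5.19555×10²² m².
P = σAT⁴ = 5.670×10⁻⁸ × 5.19555×10²² × (6996)⁴ = 7.06×10³⁰ W.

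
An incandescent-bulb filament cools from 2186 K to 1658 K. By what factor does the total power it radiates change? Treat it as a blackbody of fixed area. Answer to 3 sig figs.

P₂/P₁ ≈ 0.331

P ∝ T⁴, so P₂/P₁ = (T₂/T₁)⁴ = (1658/2186)⁴ = (0.758463)⁴ = 0.331.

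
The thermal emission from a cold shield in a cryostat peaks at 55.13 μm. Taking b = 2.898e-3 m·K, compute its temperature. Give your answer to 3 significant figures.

T ≈ 52.6 K

Wien's law gives T = b/λ_max = (2.898×10⁻³ m·K)/(5.513×10⁻⁵ m) = 52.6 K.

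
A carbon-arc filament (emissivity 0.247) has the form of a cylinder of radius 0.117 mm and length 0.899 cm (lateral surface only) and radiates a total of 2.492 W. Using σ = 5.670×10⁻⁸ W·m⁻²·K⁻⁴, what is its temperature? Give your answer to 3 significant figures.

T ≈ 2.28×10³ K

Lateral area A = 2πrL = 2π×1.17×10⁻⁴×8.99×10⁻³ = 6.60884×10⁻⁶ m².
P = εσAT⁴ ⇒ T = (P/(εσA))^(1/4) = (2.492/(0.247×5.670×10⁻⁸×6.60884×10⁻⁶))^(1/4) = 2.28×10³ K.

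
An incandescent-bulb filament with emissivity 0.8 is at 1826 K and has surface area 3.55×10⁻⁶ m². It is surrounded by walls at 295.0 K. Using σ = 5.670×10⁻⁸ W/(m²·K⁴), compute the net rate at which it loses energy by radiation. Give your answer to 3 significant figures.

Area A = 3.55×10⁻⁶ m².
Net radiated power P_net = εσA(T⁴ − T₀⁴) = 0.8×5.670×10⁻⁸×3.55×10⁻⁶×(1826⁴ − 295.0⁴).
T⁴ − T₀⁴ = 1.11174×10¹³ − 7.57335×10⁹ = 1.11098×10¹³ K⁴, so P_net = 1.79 W.

Net loss ≈ 1.79 W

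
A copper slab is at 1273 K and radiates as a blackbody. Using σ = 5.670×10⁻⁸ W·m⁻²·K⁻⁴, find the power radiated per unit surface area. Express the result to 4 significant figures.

I ≈ 1.489×10⁵ W/m²

Stefan–Boltzmann: I = σT⁴ = 5.670×10⁻⁸ × (1273)⁴ = 1.489×10⁵ W/m².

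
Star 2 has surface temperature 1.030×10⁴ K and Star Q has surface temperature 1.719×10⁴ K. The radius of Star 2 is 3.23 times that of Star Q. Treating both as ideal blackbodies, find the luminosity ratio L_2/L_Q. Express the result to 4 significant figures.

L ∝ R²T⁴, so L_2/L_Q = (R_2/R_Q)²(T_2/T_Q)⁴ = (3.23)² × (1.030×10⁴/1.719×10⁴)⁴ = 10.4329 × 0.128898 = 1.345.

L_2/L_Q ≈ 1.345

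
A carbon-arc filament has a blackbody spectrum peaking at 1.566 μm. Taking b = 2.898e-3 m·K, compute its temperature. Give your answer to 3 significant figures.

Wien's law gives T = b/λ_max = (2.898×10⁻³ m·K)/(1.566×10⁻⁶ m) = 1.85×10³ K.

T ≈ 1.85×10³ K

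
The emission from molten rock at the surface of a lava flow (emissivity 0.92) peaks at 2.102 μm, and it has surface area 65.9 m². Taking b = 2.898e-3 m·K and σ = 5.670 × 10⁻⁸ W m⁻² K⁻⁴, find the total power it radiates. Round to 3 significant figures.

P ≈ 1.24×10⁷ W

Wien's law: T = b/λ_max = 2.898×10⁻³/2.102×10⁻⁶ = 1378.69 K.
Area A = 65.9 m².
Then P = εσAT⁴ = 0.92×5.670×10⁻⁸×65.9×(1378.69)⁴ = 1.24×10⁷ W.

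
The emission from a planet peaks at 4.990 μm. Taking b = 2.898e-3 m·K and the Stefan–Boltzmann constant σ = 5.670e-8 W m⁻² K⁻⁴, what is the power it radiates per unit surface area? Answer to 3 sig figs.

Wien's law: T = b/λ_max = 2.898×10⁻³/4.990×10⁻⁶ = 580.762 K.
Then I = σT⁴ = 5.670×10⁻⁸×(580.762)⁴ = 6.45×10³ W/m².

I ≈ 6.45×10³ W/m²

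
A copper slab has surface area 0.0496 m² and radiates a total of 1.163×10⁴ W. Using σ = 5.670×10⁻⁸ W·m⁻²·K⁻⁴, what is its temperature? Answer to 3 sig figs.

Area A = 0.0496 m².
P = σAT⁴ ⇒ T = (P/(σA))^(1/4) = (1.163×10⁴/(5.670×10⁻⁸×0.0496))^(1/4) = 1.43×10³ K.

T ≈ 1.43×10³ K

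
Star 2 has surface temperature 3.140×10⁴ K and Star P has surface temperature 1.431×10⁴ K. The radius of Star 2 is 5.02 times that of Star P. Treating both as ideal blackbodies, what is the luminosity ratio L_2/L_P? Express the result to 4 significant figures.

L_2/L_P ≈ 584.2

L ∝ R²T⁴, so L_2/L_P = (R_2/R_P)²(T_2/T_P)⁴ = (5.02)² × (3.140×10⁴/1.431×10⁴)⁴ = 25.2004 × 23.1825 = 584.2.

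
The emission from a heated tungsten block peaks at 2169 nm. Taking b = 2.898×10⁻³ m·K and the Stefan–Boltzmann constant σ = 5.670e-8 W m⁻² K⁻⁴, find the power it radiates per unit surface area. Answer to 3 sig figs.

Wien's law: T = b/λ_max = 2.898×10⁻³/2.169×10⁻⁶ = 1336.10 K.
Then I = σT⁴ = 5.670×10⁻⁸×(1336.10)⁴ = 1.81×10⁵ W/m².

I ≈ 1.81×10⁵ W/m²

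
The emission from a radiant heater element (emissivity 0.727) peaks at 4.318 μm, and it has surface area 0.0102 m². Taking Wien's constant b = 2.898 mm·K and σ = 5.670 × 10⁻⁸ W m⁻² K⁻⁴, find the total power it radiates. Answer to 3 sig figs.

P ≈ 85.3 W

Wien's law: T = b/λ_max = 2.898×10⁻³/4.318×10⁻⁶ = 671.144 K.
Area A = 0.0102 m².
Then P = εσAT⁴ = 0.727×5.670×10⁻⁸×0.0102×(671.144)⁴ = 85.3 W.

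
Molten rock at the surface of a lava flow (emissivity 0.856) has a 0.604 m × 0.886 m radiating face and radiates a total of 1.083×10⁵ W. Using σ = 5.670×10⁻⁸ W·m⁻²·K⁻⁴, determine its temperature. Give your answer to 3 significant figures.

T ≈ 1.43×10³ K

Area A = 0.604 × 0.886 = 0.535144 m².
P = εσAT⁴ ⇒ T = (P/(εσA))^(1/4) = (1.083×10⁵/(0.856×5.670×10⁻⁸×0.535144))^(1/4) = 1.43×10³ K.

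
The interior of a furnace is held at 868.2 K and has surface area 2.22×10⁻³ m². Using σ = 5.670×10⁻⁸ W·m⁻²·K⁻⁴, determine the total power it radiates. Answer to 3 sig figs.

P ≈ 71.5 W

Area A = 2.22×10⁻³ m².
P = σAT⁴ = 5.670×10⁻⁸ × 2.22×10⁻³ × (868.2)⁴ = 71.5 W.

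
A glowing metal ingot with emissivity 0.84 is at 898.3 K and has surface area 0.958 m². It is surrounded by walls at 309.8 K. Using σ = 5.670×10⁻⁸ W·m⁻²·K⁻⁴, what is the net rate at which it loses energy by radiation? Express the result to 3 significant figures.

Area A = 0.958 m².
Net radiated power P_net = εσA(T⁴ − T₀⁴) = 0.84×5.670×10⁻⁸×0.958×(898.3⁴ − 309.8⁴).
T⁴ − T₀⁴ = 6.51157×10¹¹ − 9.21140×10⁹ = 6.41946×10¹¹ K⁴, so P_net = 2.93×10⁴ W.

Net loss ≈ 2.93×10⁴ W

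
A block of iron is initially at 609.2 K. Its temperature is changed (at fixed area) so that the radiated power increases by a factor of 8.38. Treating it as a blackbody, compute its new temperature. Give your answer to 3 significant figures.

T₂ ≈ 1.04×10³ K

P ∝ T⁴, so T₂/T₁ = (P₂/P₁)^(1/4) = (8.38)^(1/4) = 1.70142.
T₂ = 609.2 × 1.70142 = 1.04×10³ K.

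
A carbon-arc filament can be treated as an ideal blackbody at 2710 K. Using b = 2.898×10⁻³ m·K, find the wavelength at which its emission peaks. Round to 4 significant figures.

Wien's displacement law: λ_max = b/T = (2.898×10⁻³ m·K)/(2710 K) = 1.0694×10⁻⁶ m.
That is 1069 nm, in the infrared range.

λ_max ≈ 1069 nm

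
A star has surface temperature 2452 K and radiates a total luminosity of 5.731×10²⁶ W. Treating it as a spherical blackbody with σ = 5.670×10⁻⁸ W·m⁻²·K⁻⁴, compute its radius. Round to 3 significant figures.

L = 4πR²σT⁴ ⇒ R = √(L/(4πσT⁴)).
σT⁴ = 2.04958×10⁶ W/m², so R = √(5.731×10²⁶/(4π×2.04958×10⁶)) = 4.72×10⁹ m.

R ≈ 4.72×10⁹ m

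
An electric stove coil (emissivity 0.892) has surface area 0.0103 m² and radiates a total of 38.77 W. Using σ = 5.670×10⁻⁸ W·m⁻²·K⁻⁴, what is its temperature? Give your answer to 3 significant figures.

Area A = 0.0103 m².
P = εσAT⁴ ⇒ T = (P/(εσA))^(1/4) = (38.77/(0.892×5.670×10⁻⁸×0.0103))^(1/4) = 522 K.

T ≈ 522 K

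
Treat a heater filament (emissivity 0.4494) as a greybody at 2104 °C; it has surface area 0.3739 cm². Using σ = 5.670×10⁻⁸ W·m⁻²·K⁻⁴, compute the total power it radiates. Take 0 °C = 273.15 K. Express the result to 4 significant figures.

P ≈ 30.42 W

T = 2104 °C + 273.15 = 2377.15 K.
Area A = 0.3739 cm² = 3.739×10⁻⁵ m².
P = εσAT⁴ = 0.4494 × 5.670×10⁻⁸ × 3.739×10⁻⁵ × (2377.15)⁴ = 30.42 W.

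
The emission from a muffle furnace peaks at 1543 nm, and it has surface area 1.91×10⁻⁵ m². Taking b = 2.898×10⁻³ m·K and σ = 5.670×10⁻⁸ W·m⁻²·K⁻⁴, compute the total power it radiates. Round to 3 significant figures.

Wien's law: T = b/λ_max = 2.898×10⁻³/1.543×10⁻⁶ = 1878.16 K.
Area A = 1.91×10⁻⁵ m².
Then P = σAT⁴ = 5.670×10⁻⁸×1.91×10⁻⁵×(1878.16)⁴ = 13.5 W.

P ≈ 13.5 W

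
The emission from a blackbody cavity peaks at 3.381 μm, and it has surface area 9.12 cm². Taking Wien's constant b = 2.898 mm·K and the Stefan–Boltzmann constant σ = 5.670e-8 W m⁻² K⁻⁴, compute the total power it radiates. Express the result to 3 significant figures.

Wien's law: T = b/λ_max = 2.898×10⁻³/3.381×10⁻⁶ = 857.143 K.
Area A = 9.12 cm² = 9.12×10⁻⁴ m².
Then P = σAT⁴ = 5.670×10⁻⁸×9.12×10⁻⁴×(857.143)⁴ = 27.9 W.

P ≈ 27.9 W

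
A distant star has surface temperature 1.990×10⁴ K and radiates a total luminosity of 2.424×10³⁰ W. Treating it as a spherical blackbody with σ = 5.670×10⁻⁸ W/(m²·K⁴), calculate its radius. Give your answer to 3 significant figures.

L = 4πR²σT⁴ ⇒ R = √(L/(4πσT⁴)).
σT⁴ = 8.89192×10⁹ W/m², so R = √(2.424×10³⁰/(4π×8.89192×10⁹)) = 4.66×10⁹ m.

R ≈ 4.66×10⁹ m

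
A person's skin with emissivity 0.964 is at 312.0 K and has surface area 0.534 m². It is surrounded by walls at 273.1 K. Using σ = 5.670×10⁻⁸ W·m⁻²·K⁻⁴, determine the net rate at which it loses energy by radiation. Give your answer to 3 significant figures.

Net loss ≈ 114 W

Area A = 0.534 m².
Net radiated power P_net = εσA(T⁴ − T₀⁴) = 0.964×5.670×10⁻⁸×0.534×(312.0⁴ − 273.1⁴).
T⁴ − T₀⁴ = 9.47585×10⁹ − 5.56271×10⁹ = 3.91314×10⁹ K⁴, so P_net = 114 W.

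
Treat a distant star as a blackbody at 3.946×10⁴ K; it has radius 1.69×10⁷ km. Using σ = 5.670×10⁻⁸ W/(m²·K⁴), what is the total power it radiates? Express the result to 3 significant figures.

P ≈ 4.93×10³² W

Surface area A = 4πR² = 4π(1.69×10¹⁰ m)² = 3.58908×10²¹ m².
P = σAT⁴ = 5.670×10⁻⁸ × 3.58908×10²¹ × (3.946×10⁴)⁴ = 4.93×10³² W.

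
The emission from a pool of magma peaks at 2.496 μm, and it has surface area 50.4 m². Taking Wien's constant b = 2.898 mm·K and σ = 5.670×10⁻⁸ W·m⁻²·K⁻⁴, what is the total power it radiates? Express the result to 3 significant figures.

Wien's law: T = b/λ_max = 2.898×10⁻³/2.496×10⁻⁶ = 1161.06 K.
Area A = 50.4 m².
Then P = σAT⁴ = 5.670×10⁻⁸×50.4×(1161.06)⁴ = 5.19×10⁶ W.

P ≈ 5.19×10⁶ W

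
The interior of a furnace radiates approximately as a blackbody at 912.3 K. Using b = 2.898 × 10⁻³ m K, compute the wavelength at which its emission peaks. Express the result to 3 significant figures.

Wien's displacement law: λ_max = b/T = (2.898×10⁻³ m·K)/(912.3 K) = 3.177×10⁻⁶ m.
That is 3.18 μm, in the infrared range.

λ_max ≈ 3.18 μm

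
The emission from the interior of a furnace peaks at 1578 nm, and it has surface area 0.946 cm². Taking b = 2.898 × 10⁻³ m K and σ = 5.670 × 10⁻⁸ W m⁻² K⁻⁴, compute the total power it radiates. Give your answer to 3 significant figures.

P ≈ 61.0 W

Wien's law: T = b/λ_max = 2.898×10⁻³/1.578×10⁻⁶ = 1836.50 K.
Area A = 0.946 cm² = 9.46×10⁻⁵ m².
Then P = σAT⁴ = 5.670×10⁻⁸×9.46×10⁻⁵×(1836.50)⁴ = 61.0 W.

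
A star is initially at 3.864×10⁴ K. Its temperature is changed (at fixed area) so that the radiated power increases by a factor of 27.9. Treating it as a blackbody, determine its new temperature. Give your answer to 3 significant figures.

P ∝ T⁴, so T₂/T₁ = (P₂/P₁)^(1/4) = (27.9)^(1/4) = 2.29827.
T₂ = 3.864×10⁴ × 2.29827 = 8.88×10⁴ K.

T₂ ≈ 8.88×10⁴ K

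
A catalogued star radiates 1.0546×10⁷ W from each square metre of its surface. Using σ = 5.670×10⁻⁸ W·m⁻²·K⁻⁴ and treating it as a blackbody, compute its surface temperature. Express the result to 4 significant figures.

T ≈ 3693 K

I = σT⁴, so T = (I/σ)^(1/4) = (1.0546×10⁷/(5.670×10⁻⁸))^(1/4) = 3693 K.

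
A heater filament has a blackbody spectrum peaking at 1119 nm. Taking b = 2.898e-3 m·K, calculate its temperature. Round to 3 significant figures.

Wien's law gives T = b/λ_max = (2.898×10⁻³ m·K)/(1.119×10⁻⁶ m) = 2.59×10³ K.

T ≈ 2.59×10³ K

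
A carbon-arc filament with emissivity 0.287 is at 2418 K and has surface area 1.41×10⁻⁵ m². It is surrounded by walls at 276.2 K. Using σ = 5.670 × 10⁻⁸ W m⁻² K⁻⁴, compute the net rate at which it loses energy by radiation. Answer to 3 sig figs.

Net loss ≈ 7.84 W

Area A = 1.41×10⁻⁵ m².
Net radiated power P_net = εσA(T⁴ − T₀⁴) = 0.287×5.670×10⁻⁸×1.41×10⁻⁵×(2418⁴ − 276.2⁴).
T⁴ − T₀⁴ = 3.41842×10¹³ − 5.81962×10⁹ = 3.41784×10¹³ K⁴, so P_net = 7.84 W.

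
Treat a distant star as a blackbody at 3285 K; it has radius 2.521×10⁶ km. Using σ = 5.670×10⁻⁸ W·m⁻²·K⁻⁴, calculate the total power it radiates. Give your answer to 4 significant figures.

P ≈ 5.273×10²⁶ W

Surface area A = 4πR² = 4π(2.521×10⁹ m)² = 7.98648×10¹⁹ m².
P = σAT⁴ = 5.670×10⁻⁸ × 7.98648×10¹⁹ × (3285)⁴ = 5.273×10²⁶ W.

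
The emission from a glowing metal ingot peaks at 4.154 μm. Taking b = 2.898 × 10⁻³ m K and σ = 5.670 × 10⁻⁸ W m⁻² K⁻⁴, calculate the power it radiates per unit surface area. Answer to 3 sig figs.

Wien's law: T = b/λ_max = 2.898×10⁻³/4.154×10⁻⁶ = 697.641 K.
Then I = σT⁴ = 5.670×10⁻⁸×(697.641)⁴ = 1.34×10⁴ W/m².

I ≈ 1.34×10⁴ W/m²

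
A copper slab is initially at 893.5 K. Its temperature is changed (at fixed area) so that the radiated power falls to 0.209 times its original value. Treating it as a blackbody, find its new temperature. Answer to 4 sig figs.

P ∝ T⁴, so T₂/T₁ = (P₂/P₁)^(1/4) = (0.209)^(1/4) = 0.676140.
T₂ = 893.5 × 0.676140 = 604.1 K.

T₂ ≈ 604.1 K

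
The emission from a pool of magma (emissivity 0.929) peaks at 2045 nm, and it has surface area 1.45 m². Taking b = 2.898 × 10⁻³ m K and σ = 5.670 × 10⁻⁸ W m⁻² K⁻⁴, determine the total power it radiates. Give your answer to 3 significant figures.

Wien's law: T = b/λ_max = 2.898×10⁻³/2.045×10⁻⁶ = 1417.11 K.
Area A = 1.45 m².
Then P = εσAT⁴ = 0.929×5.670×10⁻⁸×1.45×(1417.11)⁴ = 3.08×10⁵ W.

P ≈ 3.08×10⁵ W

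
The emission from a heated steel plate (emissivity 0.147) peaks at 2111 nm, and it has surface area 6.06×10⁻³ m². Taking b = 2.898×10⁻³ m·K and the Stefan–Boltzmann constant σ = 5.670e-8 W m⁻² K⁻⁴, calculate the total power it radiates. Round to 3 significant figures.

Wien's law: T = b/λ_max = 2.898×10⁻³/2.111×10⁻⁶ = 1372.81 K.
Area A = 6.06×10⁻³ m².
Then P = εσAT⁴ = 0.147×5.670×10⁻⁸×6.06×10⁻³×(1372.81)⁴ = 179 W.

P ≈ 179 W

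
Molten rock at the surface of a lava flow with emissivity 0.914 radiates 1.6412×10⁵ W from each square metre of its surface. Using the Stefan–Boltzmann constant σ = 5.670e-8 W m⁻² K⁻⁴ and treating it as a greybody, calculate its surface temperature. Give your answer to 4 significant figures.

I = εσT⁴, so T = (I/εσ)^(1/4) = (1.6412×10⁵/(0.914×5.670×10⁻⁸))^(1/4) = 1334 K.

T ≈ 1334 K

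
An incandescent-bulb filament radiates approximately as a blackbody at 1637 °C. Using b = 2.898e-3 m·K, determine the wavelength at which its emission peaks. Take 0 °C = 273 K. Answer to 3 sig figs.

T = 1637 °C + 273 = 1910 K.
Wien's displacement law: λ_max = b/T = (2.898×10⁻³ m·K)/(1910 K) = 1.517×10⁻⁶ m.
That is 1.52×10³ nm, in the infrared range.

λ_max ≈ 1.52×10³ nm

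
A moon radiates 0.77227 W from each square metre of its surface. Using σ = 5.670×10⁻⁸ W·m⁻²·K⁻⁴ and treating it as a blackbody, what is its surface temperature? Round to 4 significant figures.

T ≈ 60.75 K

I = σT⁴, so T = (I/σ)^(1/4) = (0.77227/(5.670×10⁻⁸))^(1/4) = 60.75 K.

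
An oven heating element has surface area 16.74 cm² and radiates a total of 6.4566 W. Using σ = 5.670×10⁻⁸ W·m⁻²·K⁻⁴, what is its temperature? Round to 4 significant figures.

Area A = 16.74 cm² = 1.674×10⁻³ m².
P = σAT⁴ ⇒ T = (P/(σA))^(1/4) = (6.4566/(5.670×10⁻⁸×1.674×10⁻³))^(1/4) = 510.7 K.

T ≈ 510.7 K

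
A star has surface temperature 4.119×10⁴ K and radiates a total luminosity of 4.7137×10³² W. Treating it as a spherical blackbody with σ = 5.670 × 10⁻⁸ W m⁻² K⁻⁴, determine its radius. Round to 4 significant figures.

R ≈ 1.516×10¹⁰ m

L = 4πR²σT⁴ ⇒ R = √(L/(4πσT⁴)).
σT⁴ = 1.63211×10¹¹ W/m², so R = √(4.7137×10³²/(4π×1.63211×10¹¹)) = 1.516×10¹⁰ m.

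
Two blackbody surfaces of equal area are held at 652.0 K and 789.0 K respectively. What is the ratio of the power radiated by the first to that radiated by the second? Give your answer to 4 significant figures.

P₁/P₂ ≈ 0.4663

With equal areas, P₁/P₂ = (T₁/T₂)⁴ = (652.0/789.0)⁴ = 0.4663.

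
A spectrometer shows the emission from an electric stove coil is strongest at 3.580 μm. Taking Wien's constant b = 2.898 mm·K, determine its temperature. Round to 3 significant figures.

Wien's law gives T = b/λ_max = (2.898×10⁻³ m·K)/(3.580×10⁻⁶ m) = 809 K.

T ≈ 809 K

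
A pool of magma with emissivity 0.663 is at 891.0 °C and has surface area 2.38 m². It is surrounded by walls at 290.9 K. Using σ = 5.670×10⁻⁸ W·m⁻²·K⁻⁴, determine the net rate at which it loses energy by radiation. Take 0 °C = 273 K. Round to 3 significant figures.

Net loss ≈ 1.64×10⁵ W

T = 891.0 °C + 273 = 1164.0 K.
Area A = 2.38 m².
Net radiated power P_net = εσA(T⁴ − T₀⁴) = 0.663×5.670×10⁻⁸×2.38×(1164.0⁴ − 290.9⁴).
T⁴ − T₀⁴ = 1.83574×10¹² − 7.16102×10⁹ = 1.82858×10¹² K⁴, so P_net = 1.64×10⁵ W.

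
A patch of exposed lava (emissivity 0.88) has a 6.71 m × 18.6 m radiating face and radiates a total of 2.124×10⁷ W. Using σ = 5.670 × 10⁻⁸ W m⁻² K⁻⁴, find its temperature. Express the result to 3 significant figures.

Area A = 6.71 × 18.6 = 124.806 m².
P = εσAT⁴ ⇒ T = (P/(εσA))^(1/4) = (2.124×10⁷/(0.88×5.670×10⁻⁸×124.806))^(1/4) = 1.36×10³ K.

T ≈ 1.36×10³ K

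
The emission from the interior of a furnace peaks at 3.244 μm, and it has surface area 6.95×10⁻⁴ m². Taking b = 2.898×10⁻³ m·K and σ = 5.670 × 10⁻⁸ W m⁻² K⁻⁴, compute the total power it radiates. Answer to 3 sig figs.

P ≈ 25.1 W

Wien's law: T = b/λ_max = 2.898×10⁻³/3.244×10⁻⁶ = 893.342 K.
Area A = 6.95×10⁻⁴ m².
Then P = σAT⁴ = 5.670×10⁻⁸×6.95×10⁻⁴×(893.342)⁴ = 25.1 W.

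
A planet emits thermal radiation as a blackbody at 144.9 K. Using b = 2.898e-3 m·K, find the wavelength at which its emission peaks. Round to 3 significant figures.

Wien's displacement law: λ_max = b/T = (2.898×10⁻³ m·K)/(144.9 K) = 2.000×10⁻⁵ m.
That is 20.0 μm, in the infrared range.

λ_max ≈ 20.0 μm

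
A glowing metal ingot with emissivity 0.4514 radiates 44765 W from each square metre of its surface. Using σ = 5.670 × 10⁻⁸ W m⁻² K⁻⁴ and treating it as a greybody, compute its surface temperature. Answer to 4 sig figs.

T ≈ 1150 K

I = εσT⁴, so T = (I/εσ)^(1/4) = (44765/(0.4514×5.670×10⁻⁸))^(1/4) = 1150 K.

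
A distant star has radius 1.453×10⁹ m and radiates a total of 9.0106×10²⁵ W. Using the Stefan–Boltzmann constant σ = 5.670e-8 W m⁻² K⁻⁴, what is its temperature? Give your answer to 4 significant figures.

Surface area A = 4πR² = 4π(1.453×10⁹ m)² = 2.65302×10¹⁹ m².
P = σAT⁴ ⇒ T = (P/(σA))^(1/4) = (9.0106×10²⁵/(5.670×10⁻⁸×2.65302×10¹⁹))^(1/4) = 2782 K.

T ≈ 2782 K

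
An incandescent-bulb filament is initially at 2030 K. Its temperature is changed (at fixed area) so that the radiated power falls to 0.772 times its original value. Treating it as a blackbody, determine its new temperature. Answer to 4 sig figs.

P ∝ T⁴, so T₂/T₁ = (P₂/P₁)^(1/4) = (0.772)^(1/4) = 0.937355.
T₂ = 2030 × 0.937355 = 1903 K.

T₂ ≈ 1903 K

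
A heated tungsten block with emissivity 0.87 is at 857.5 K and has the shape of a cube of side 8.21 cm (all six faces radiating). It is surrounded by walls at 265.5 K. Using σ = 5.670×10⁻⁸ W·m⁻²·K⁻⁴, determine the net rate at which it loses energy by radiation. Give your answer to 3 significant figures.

Net loss ≈ 1.07×10³ W

Area A = 6s² = 6×(0.0821 m)² = 0.0404425 m².
Net radiated power P_net = εσA(T⁴ − T₀⁴) = 0.87×5.670×10⁻⁸×0.0404425×(857.5⁴ − 265.5⁴).
T⁴ − T₀⁴ = 5.40675×10¹¹ − 4.96888×10⁹ = 5.35706×10¹¹ K⁴, so P_net = 1.07×10³ W.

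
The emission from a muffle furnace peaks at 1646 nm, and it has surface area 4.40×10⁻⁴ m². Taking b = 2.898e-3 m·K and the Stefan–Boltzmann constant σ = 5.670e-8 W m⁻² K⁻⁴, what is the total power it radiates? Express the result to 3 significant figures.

P ≈ 240 W

Wien's law: T = b/λ_max = 2.898×10⁻³/1.646×10⁻⁶ = 1760.63 K.
Area A = 4.40×10⁻⁴ m².
Then P = σAT⁴ = 5.670×10⁻⁸×4.40×10⁻⁴×(1760.63)⁴ = 240 W.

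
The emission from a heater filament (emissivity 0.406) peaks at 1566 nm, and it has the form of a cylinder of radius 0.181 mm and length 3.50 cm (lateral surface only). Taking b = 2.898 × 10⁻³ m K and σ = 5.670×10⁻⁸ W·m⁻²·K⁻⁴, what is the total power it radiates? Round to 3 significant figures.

Wien's law: T = b/λ_max = 2.898×10⁻³/1.566×10⁻⁶ = 1850.57 K.
Lateral area A = 2πrL = 2π×1.81×10⁻⁴×0.0350 = 3.98040×10⁻⁵ m².
Then P = εσAT⁴ = 0.406×5.670×10⁻⁸×3.98040×10⁻⁵×(1850.57)⁴ = 10.7 W.

P ≈ 10.7 W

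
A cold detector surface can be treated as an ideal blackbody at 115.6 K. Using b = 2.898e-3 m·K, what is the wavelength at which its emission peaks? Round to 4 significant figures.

Wien's displacement law: λ_max = b/T = (2.898×10⁻³ m·K)/(115.6 K) = 2.5069×10⁻⁵ m.
That is 25.07 μm, in the infrared range.

λ_max ≈ 25.07 μm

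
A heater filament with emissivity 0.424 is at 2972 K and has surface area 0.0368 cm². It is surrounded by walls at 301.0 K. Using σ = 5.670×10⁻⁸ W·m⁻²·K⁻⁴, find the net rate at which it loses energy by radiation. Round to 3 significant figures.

Net loss ≈ 6.90 W

Area A = 0.0368 cm² = 3.68×10⁻⁶ m².
Net radiated power P_net = εσA(T⁴ − T₀⁴) = 0.424×5.670×10⁻⁸×3.68×10⁻⁶×(2972⁴ − 301.0⁴).
T⁴ − T₀⁴ = 7.80181×10¹³ − 8.20854×10⁹ = 7.80099×10¹³ K⁴, so P_net = 6.90 W.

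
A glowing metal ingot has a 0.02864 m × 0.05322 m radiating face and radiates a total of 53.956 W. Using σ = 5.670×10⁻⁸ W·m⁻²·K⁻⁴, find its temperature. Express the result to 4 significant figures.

T ≈ 888.9 K

Area A = 0.02864 × 0.05322 = 1.52422×10⁻³ m².
P = σAT⁴ ⇒ T = (P/(σA))^(1/4) = (53.956/(5.670×10⁻⁸×1.52422×10⁻³))^(1/4) = 888.9 K.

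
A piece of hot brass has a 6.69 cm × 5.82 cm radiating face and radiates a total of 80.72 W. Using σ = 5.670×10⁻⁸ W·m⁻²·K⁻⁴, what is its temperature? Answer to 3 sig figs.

T ≈ 778 K

Area A = 0.0669 × 0.0582 = 3.89358×10⁻³ m².
P = σAT⁴ ⇒ T = (P/(σA))^(1/4) = (80.72/(5.670×10⁻⁸×3.89358×10⁻³))^(1/4) = 778 K.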